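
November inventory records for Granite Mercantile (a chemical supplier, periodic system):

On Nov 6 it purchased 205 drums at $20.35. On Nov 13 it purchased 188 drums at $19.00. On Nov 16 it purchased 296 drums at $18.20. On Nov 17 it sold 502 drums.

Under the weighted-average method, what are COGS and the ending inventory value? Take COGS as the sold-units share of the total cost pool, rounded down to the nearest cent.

Nov 17, sell 502: 502/689 × $13,130.95 → $9,567.10
Ending inventory (cost pool remaining) = $3,563.85

COGS = $9,567.10; ending inventory = $3,563.85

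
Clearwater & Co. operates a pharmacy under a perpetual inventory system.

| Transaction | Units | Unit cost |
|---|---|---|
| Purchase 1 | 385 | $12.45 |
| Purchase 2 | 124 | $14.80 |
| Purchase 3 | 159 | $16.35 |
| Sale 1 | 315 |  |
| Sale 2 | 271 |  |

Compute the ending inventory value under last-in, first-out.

Sale 1 (315) [LIFO — newest first]: 159 @ $16.35 + 124 @ $14.80 + 32 @ $12.45 = $4,833.25
Sale 2 (271) [LIFO — newest first]: 271 @ $12.45 = $3,373.95
Total COGS = $4,833.25 + $3,373.95 = $8,207.20
Ending inventory: 82 @ $12.45 = $1,020.90

Ending inventory = $1,020.90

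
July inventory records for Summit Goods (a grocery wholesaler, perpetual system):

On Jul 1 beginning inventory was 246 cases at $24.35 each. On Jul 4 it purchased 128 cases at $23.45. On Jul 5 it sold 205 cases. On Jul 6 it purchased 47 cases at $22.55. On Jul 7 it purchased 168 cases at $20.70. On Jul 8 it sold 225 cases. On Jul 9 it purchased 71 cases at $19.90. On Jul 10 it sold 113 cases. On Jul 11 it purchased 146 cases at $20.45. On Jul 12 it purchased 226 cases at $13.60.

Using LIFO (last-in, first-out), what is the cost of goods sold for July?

Jul 5, 205 sold [LIFO — newest first]: 128 @ $23.45 + 77 @ $24.35 = $4,876.55
Jul 8, 225 sold [LIFO — newest first]: 168 @ $20.70 + 47 @ $22.55 + 10 @ $24.35 = $4,780.95
Jul 10, 113 sold [LIFO — newest first]: 71 @ $19.90 + 42 @ $24.35 = $2,435.60
Total COGS = $4,876.55 + $4,780.95 + $2,435.60 = $12,093.10
Ending inventory: 117 @ $24.35 + 146 @ $20.45 + 226 @ $13.60 = $8,908.25

COGS = $12,093.10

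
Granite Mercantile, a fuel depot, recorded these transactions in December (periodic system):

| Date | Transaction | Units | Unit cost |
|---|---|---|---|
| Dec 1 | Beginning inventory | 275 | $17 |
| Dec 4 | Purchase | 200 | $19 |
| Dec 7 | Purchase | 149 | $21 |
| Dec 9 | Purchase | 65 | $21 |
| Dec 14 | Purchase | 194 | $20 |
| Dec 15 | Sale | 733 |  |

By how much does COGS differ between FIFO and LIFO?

FIFO COGS: 275 @ $17 + 200 @ $19 + 149 @ $21 + 65 @ $21 + 44 @ $20 = $13,849
LIFO COGS: 194 @ $20 + 65 @ $21 + 149 @ $21 + 200 @ $19 + 125 @ $17 = $14,299
Difference = |$13,849 − $14,299| = $450

$450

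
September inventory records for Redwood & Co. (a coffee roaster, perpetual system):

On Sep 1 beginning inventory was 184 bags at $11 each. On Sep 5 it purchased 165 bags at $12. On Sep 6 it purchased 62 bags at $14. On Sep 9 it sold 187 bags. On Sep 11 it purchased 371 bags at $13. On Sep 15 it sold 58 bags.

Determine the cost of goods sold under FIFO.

Sep 9, 187 sold [FIFO — oldest first]: 184 @ $11 + 3 @ $12 = $2,060
Sep 15, 58 sold [FIFO — oldest first]: 58 @ $12 = $696
Total COGS = $2,060 + $696 = $2,756
Ending inventory: 104 @ $12 + 62 @ $14 + 371 @ $13 = $6,939
Check: goods available $9,695 = COGS $2,756 + ending $6,939

COGS = $2,756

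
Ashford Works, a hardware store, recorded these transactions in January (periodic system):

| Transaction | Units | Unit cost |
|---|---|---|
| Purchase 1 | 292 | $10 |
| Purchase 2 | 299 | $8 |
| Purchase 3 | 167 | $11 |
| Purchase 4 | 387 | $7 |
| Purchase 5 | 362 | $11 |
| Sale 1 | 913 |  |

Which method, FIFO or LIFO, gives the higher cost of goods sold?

FIFO COGS: 292 @ $10 + 299 @ $8 + 167 @ $11 + 155 @ $7 = $8,234
LIFO COGS: 362 @ $11 + 387 @ $7 + 164 @ $11 = $8,495

LIFO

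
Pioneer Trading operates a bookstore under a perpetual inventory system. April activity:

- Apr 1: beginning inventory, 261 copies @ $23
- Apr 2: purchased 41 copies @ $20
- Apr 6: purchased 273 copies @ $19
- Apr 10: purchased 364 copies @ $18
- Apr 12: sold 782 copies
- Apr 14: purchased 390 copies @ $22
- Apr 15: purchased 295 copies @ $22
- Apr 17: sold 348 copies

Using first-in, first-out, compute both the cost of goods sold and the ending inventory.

COGS = $22,764; ending inventory = $10,868

Apr 12, 782 sold [FIFO — oldest first]: 261 @ $23 + 41 @ $20 + 273 @ $19 + 207 @ $18 = $15,736
Apr 17, 348 sold [FIFO — oldest first]: 157 @ $18 + 191 @ $22 = $7,028
Total COGS = $15,736 + $7,028 = $22,764
Ending inventory: 199 @ $22 + 295 @ $22 = $10,868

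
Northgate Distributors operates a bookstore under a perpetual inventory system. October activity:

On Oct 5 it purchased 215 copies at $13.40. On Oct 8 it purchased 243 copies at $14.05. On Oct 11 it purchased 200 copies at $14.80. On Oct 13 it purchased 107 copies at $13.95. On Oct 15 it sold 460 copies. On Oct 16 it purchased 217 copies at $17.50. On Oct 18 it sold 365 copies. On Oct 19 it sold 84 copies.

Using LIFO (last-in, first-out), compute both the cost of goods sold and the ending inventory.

COGS = $13,567.10; ending inventory = $978.20

Oct 15, 460 sold [LIFO — newest first]: 107 @ $13.95 + 200 @ $14.80 + 153 @ $14.05 = $6,602.30
Oct 18, 365 sold [LIFO — newest first]: 217 @ $17.50 + 90 @ $14.05 + 58 @ $13.40 = $5,839.20
Oct 19, 84 sold [LIFO — newest first]: 84 @ $13.40 = $1,125.60
Total COGS = $6,602.30 + $5,839.20 + $1,125.60 = $13,567.10
Ending inventory: 73 @ $13.40 = $978.20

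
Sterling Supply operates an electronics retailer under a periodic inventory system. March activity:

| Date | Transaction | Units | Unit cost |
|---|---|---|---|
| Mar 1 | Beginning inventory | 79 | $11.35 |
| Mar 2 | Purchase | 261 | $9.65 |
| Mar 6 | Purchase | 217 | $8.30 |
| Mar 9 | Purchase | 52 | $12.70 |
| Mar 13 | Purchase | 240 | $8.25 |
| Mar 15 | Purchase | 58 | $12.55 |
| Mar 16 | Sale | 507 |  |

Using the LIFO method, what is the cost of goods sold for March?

Mar 16, 507 sold [LIFO — newest first]: 58 @ $12.55 + 240 @ $8.25 + 52 @ $12.70 + 157 @ $8.30 = $4,671.40
Ending inventory: 79 @ $11.35 + 261 @ $9.65 + 60 @ $8.30 = $3,913.30

COGS = $4,671.40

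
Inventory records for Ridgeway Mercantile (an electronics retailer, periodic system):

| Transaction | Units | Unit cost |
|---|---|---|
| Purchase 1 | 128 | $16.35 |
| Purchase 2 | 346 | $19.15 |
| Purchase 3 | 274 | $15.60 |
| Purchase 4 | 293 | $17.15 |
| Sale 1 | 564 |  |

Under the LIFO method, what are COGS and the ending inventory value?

Sale 1 (564) [LIFO — newest first]: 293 @ $17.15 + 271 @ $15.60 = $9,252.55
Ending inventory: 128 @ $16.35 + 346 @ $19.15 + 3 @ $15.60 = $8,765.50

COGS = $9,252.55; ending inventory = $8,765.50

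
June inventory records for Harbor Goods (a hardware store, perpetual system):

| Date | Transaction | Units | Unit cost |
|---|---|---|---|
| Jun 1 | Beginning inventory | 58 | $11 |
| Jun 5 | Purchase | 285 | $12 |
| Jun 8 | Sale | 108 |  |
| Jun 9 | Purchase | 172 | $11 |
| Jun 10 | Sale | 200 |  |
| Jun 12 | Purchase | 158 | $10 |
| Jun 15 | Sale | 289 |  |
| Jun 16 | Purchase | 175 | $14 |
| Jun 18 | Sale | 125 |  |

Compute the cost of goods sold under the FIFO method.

COGS = $8,216

Jun 8, 108 sold [FIFO — oldest first]: 58 @ $11 + 50 @ $12 = $1,238
Jun 10, 200 sold [FIFO — oldest first]: 200 @ $12 = $2,400
Jun 15, 289 sold [FIFO — oldest first]: 35 @ $12 + 172 @ $11 + 82 @ $10 = $3,132
Jun 18, 125 sold [FIFO — oldest first]: 76 @ $10 + 49 @ $14 = $1,446
Total COGS = $1,238 + $2,400 + $3,132 + $1,446 = $8,216
Ending inventory: 126 @ $14 = $1,764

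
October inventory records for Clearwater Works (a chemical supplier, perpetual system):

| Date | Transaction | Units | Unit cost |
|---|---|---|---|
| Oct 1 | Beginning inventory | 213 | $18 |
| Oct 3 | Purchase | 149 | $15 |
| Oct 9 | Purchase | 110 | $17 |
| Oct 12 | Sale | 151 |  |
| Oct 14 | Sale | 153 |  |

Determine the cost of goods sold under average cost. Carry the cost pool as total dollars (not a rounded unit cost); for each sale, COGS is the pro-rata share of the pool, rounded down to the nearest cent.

COGS = $5,113.25

After Oct 1: 213 on hand, pool $3,834.00 (≈ $18.0000 each)
After Oct 3: 362 on hand, pool $6,069.00 (≈ $16.7652 each)
After Oct 9: 472 on hand, pool $7,939.00 (≈ $16.8199 each)
Oct 12, sell 151: 151/472 × $7,939.00 → $2,539.80
Oct 14, sell 153: 153/321 × $5,399.20 → $2,573.45
Total COGS = $2,539.80 + $2,573.45 = $5,113.25
Ending inventory (cost pool remaining) = $2,825.75
Check: goods available $7,939.00 = COGS $5,113.25 + ending $2,825.75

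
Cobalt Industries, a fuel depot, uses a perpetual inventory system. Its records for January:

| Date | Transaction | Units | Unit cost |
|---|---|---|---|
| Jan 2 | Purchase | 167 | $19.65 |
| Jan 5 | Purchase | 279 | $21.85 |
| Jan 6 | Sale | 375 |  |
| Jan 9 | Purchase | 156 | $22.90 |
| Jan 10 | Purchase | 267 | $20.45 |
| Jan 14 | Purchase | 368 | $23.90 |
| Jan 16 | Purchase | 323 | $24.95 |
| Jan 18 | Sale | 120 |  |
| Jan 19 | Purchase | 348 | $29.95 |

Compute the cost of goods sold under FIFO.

COGS = $10,499.80

Jan 6, 375 sold [FIFO — oldest first]: 167 @ $19.65 + 208 @ $21.85 = $7,826.35
Jan 18, 120 sold [FIFO — oldest first]: 71 @ $21.85 + 49 @ $22.90 = $2,673.45
Total COGS = $7,826.35 + $2,673.45 = $10,499.80
Ending inventory: 107 @ $22.90 + 267 @ $20.45 + 368 @ $23.90 + 323 @ $24.95 + 348 @ $29.95 = $35,187.10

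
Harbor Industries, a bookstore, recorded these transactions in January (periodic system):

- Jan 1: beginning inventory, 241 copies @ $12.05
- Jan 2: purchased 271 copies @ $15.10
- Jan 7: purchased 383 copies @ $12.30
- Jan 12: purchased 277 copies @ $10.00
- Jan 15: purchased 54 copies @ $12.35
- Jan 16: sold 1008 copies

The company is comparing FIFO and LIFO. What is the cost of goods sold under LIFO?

FIFO COGS: 241 @ $12.05 + 271 @ $15.10 + 383 @ $12.30 + 113 @ $10.00 = $12,837.05
LIFO COGS: 54 @ $12.35 + 277 @ $10.00 + 383 @ $12.30 + 271 @ $15.10 + 23 @ $12.05 = $12,517.05

COGS = $12,517.05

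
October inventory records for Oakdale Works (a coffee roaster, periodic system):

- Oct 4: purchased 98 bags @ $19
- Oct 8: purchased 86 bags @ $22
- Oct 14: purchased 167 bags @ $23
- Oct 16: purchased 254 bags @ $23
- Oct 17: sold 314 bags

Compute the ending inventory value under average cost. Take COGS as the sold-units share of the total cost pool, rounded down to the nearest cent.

Ending inventory = $6,463.09

Oct 17, sell 314: 314/605 × $13,437.00 → $6,973.91
Ending inventory (cost pool remaining) = $6,463.09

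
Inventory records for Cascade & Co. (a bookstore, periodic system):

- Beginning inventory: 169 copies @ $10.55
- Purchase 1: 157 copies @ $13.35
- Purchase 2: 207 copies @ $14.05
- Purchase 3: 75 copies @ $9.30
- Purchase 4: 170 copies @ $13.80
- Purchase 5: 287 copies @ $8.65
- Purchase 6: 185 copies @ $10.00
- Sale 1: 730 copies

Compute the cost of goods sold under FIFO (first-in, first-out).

Sale 1 (730) [FIFO — oldest first]: 169 @ $10.55 + 157 @ $13.35 + 207 @ $14.05 + 75 @ $9.30 + 122 @ $13.80 = $9,168.35
Ending inventory: 48 @ $13.80 + 287 @ $8.65 + 185 @ $10.00 = $4,994.95

COGS = $9,168.35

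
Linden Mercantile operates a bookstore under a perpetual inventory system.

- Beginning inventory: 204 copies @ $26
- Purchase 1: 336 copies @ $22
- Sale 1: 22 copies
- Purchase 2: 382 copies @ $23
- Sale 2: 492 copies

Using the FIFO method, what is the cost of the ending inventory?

Ending inventory = $9,358

Sale 1 (22) [FIFO — oldest first]: 22 @ $26 = $572
Sale 2 (492) [FIFO — oldest first]: 182 @ $26 + 310 @ $22 = $11,552
Total COGS = $572 + $11,552 = $12,124
Ending inventory: 26 @ $22 + 382 @ $23 = $9,358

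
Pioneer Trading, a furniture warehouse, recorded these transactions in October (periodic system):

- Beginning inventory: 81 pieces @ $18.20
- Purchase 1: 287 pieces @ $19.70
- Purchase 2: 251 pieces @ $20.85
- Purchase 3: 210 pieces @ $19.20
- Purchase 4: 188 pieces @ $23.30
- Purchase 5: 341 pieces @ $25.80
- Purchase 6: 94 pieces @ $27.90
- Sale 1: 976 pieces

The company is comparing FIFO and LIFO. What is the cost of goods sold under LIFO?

COGS = $22,814.35

FIFO COGS: 81 @ $18.20 + 287 @ $19.70 + 251 @ $20.85 + 210 @ $19.20 + 147 @ $23.30 = $19,818.55
LIFO COGS: 94 @ $27.90 + 341 @ $25.80 + 188 @ $23.30 + 210 @ $19.20 + 143 @ $20.85 = $22,814.35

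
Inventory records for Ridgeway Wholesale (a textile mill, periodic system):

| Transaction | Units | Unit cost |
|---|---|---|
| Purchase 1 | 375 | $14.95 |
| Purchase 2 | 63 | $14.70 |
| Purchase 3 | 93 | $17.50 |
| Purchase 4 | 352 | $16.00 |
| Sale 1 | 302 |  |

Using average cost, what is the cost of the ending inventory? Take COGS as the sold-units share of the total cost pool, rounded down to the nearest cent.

Ending inventory = $9,074.82

Sale 1, sell 302: 302/883 × $13,791.85 → $4,717.03
Ending inventory (cost pool remaining) = $9,074.82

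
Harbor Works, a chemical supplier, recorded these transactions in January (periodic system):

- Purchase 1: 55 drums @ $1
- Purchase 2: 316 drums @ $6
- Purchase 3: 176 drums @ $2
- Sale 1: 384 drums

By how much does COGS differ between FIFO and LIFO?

FIFO COGS: 55 @ $1 + 316 @ $6 + 13 @ $2 = $1,977
LIFO COGS: 176 @ $2 + 208 @ $6 = $1,600
Difference = |$1,977 − $1,600| = $377

$377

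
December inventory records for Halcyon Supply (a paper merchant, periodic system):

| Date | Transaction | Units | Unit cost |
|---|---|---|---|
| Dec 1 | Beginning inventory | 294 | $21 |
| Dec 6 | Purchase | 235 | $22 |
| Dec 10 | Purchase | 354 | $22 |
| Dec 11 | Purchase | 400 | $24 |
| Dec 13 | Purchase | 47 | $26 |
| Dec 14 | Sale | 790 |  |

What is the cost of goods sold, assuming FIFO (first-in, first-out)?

Dec 14, 790 sold [FIFO — oldest first]: 294 @ $21 + 235 @ $22 + 261 @ $22 = $17,086
Ending inventory: 93 @ $22 + 400 @ $24 + 47 @ $26 = $12,868

COGS = $17,086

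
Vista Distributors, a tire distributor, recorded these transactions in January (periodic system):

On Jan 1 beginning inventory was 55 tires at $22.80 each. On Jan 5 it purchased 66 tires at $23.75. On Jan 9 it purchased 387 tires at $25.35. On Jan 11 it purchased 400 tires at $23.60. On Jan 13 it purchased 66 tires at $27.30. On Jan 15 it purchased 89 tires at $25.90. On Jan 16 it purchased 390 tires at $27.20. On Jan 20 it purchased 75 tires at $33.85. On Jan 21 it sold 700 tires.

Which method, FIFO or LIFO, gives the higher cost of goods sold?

LIFO

FIFO COGS: 55 @ $22.80 + 66 @ $23.75 + 387 @ $25.35 + 192 @ $23.60 = $17,163.15
LIFO COGS: 75 @ $33.85 + 390 @ $27.20 + 89 @ $25.90 + 66 @ $27.30 + 80 @ $23.60 = $19,141.65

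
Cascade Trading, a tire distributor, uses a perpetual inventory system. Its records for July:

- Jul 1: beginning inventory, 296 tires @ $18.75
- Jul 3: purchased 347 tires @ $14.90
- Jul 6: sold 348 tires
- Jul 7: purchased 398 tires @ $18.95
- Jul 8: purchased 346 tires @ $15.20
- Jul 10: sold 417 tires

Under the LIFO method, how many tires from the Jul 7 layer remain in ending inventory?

327

Jul 6, 348 sold [LIFO — newest first]: 347 @ $14.90 + 1 @ $18.75 = $5,189.05
Jul 10, 417 sold [LIFO — newest first]: 346 @ $15.20 + 71 @ $18.95 = $6,604.65
Total COGS = $5,189.05 + $6,604.65 = $11,793.70
Ending inventory: 295 @ $18.75 + 327 @ $18.95 = $11,727.90
Check: goods available $23,521.60 = COGS $11,793.70 + ending $11,727.90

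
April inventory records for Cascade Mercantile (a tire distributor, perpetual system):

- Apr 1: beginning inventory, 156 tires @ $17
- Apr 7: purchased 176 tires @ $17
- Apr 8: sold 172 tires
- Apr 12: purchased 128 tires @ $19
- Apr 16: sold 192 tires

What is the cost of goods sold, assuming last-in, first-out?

Apr 8, 172 sold [LIFO — newest first]: 172 @ $17 = $2,924
Apr 16, 192 sold [LIFO — newest first]: 128 @ $19 + 4 @ $17 + 60 @ $17 = $3,520
Total COGS = $2,924 + $3,520 = $6,444
Ending inventory: 96 @ $17 = $1,632
Check: goods available $8,076 = COGS $6,444 + ending $1,632

COGS = $6,444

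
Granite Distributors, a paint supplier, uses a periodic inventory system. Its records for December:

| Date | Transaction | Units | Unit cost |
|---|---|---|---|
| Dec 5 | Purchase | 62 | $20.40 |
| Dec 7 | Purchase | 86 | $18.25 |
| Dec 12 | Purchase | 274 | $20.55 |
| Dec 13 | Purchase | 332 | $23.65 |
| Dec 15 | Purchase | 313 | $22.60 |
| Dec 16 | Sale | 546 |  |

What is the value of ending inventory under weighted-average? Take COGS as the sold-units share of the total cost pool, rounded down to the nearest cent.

Dec 16, sell 546: 546/1067 × $23,390.60 → $11,969.32
Ending inventory (cost pool remaining) = $11,421.28

Ending inventory = $11,421.28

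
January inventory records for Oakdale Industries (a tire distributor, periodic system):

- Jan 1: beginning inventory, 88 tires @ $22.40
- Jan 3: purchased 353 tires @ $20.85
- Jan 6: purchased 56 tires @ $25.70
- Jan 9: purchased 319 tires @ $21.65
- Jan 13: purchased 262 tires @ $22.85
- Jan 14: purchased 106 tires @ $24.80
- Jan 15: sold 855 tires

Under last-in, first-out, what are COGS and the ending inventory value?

COGS = $19,296.25; ending inventory = $6,996.05

Jan 15, 855 sold [LIFO — newest first]: 106 @ $24.80 + 262 @ $22.85 + 319 @ $21.65 + 56 @ $25.70 + 112 @ $20.85 = $19,296.25
Ending inventory: 88 @ $22.40 + 241 @ $20.85 = $6,996.05
Check: goods available $26,292.30 = COGS $19,296.25 + ending $6,996.05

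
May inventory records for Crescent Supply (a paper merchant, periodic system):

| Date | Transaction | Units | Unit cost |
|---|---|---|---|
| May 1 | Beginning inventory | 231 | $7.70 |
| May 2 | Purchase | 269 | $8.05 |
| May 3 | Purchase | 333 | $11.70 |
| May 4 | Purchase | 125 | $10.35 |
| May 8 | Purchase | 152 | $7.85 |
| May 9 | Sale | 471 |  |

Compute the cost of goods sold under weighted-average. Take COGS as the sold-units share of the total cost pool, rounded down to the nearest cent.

COGS = $4,382.08

May 9, sell 471: 471/1110 × $10,327.20 → $4,382.08
Ending inventory (cost pool remaining) = $5,945.12
Check: goods available $10,327.20 = COGS $4,382.08 + ending $5,945.12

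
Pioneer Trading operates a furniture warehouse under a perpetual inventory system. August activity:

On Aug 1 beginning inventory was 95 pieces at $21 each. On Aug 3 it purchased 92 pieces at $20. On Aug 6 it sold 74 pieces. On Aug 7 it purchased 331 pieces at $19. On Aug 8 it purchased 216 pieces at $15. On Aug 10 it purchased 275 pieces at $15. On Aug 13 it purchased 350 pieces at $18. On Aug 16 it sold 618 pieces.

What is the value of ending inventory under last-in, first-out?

Aug 6, 74 sold [LIFO — newest first]: 74 @ $20 = $1,480
Aug 16, 618 sold [LIFO — newest first]: 350 @ $18 + 268 @ $15 = $10,320
Total COGS = $1,480 + $10,320 = $11,800
Ending inventory: 95 @ $21 + 18 @ $20 + 331 @ $19 + 216 @ $15 + 7 @ $15 = $11,989
Check: goods available $23,789 = COGS $11,800 + ending $11,989

Ending inventory = $11,989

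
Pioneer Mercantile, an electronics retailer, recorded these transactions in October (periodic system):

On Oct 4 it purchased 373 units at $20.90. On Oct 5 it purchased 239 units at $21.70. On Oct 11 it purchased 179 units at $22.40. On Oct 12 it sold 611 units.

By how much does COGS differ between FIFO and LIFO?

$269.30

FIFO COGS: 373 @ $20.90 + 238 @ $21.70 = $12,960.30
LIFO COGS: 179 @ $22.40 + 239 @ $21.70 + 193 @ $20.90 = $13,229.60
Difference = |$12,960.30 − $13,229.60| = $269.30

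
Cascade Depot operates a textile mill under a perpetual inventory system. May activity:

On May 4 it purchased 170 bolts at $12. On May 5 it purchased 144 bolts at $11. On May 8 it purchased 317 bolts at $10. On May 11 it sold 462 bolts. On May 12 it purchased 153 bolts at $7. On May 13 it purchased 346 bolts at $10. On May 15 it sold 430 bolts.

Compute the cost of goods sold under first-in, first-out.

May 11, 462 sold [FIFO — oldest first]: 170 @ $12 + 144 @ $11 + 148 @ $10 = $5,104
May 15, 430 sold [FIFO — oldest first]: 169 @ $10 + 153 @ $7 + 108 @ $10 = $3,841
Total COGS = $5,104 + $3,841 = $8,945
Ending inventory: 238 @ $10 = $2,380

COGS = $8,945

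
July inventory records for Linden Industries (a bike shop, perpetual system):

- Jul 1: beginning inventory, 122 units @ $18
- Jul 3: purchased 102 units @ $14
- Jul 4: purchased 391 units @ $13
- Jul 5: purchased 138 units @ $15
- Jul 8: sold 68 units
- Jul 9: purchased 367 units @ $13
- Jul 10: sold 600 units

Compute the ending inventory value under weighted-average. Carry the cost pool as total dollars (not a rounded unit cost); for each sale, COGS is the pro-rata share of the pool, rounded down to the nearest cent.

Ending inventory = $6,262.17

After Jul 1: 122 on hand, pool $2,196.00 (≈ $18.0000 each)
After Jul 3: 224 on hand, pool $3,624.00 (≈ $16.1786 each)
After Jul 4: 615 on hand, pool $8,707.00 (≈ $14.1577 each)
After Jul 5: 753 on hand, pool $10,777.00 (≈ $14.3121 each)
Jul 8, sell 68: 68/753 × $10,777.00 → $973.22
After Jul 9: 1052 on hand, pool $14,574.78 (≈ $13.8544 each)
Jul 10, sell 600: 600/1052 × $14,574.78 → $8,312.61
Total COGS = $973.22 + $8,312.61 = $9,285.83
Ending inventory (cost pool remaining) = $6,262.17
Check: goods available $15,548.00 = COGS $9,285.83 + ending $6,262.17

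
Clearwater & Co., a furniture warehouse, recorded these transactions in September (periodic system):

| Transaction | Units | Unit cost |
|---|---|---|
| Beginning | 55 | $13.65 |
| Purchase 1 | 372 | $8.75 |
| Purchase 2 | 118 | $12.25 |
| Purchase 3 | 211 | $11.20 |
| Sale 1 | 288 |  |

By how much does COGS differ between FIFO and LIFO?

FIFO COGS: 55 @ $13.65 + 233 @ $8.75 = $2,789.50
LIFO COGS: 211 @ $11.20 + 77 @ $12.25 = $3,306.45
Difference = |$2,789.50 − $3,306.45| = $516.95

$516.95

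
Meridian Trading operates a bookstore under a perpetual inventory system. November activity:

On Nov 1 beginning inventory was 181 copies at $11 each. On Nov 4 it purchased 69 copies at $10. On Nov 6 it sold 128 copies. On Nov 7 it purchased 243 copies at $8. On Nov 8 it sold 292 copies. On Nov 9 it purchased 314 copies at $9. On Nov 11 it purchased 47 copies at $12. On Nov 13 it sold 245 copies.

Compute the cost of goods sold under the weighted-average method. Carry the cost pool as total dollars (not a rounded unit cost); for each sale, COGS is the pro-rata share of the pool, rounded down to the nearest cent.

After Nov 1: 181 on hand, pool $1,991.00 (≈ $11.0000 each)
After Nov 4: 250 on hand, pool $2,681.00 (≈ $10.7240 each)
Nov 6, sell 128: 128/250 × $2,681.00 → $1,372.67
After Nov 7: 365 on hand, pool $3,252.33 (≈ $8.9105 each)
Nov 8, sell 292: 292/365 × $3,252.33 → $2,601.86
After Nov 9: 387 on hand, pool $3,476.47 (≈ $8.9831 each)
After Nov 11: 434 on hand, pool $4,040.47 (≈ $9.3098 each)
Nov 13, sell 245: 245/434 × $4,040.47 → $2,280.91
Total COGS = $1,372.67 + $2,601.86 + $2,280.91 = $6,255.44
Ending inventory (cost pool remaining) = $1,759.56
Check: goods available $8,015.00 = COGS $6,255.44 + ending $1,759.56

COGS = $6,255.44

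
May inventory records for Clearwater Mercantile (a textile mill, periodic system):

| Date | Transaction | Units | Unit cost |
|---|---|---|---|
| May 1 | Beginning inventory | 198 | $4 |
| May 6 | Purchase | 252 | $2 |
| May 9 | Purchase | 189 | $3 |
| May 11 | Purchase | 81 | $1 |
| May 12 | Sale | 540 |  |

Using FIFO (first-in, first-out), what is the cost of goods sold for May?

COGS = $1,566

May 12, 540 sold [FIFO — oldest first]: 198 @ $4 + 252 @ $2 + 90 @ $3 = $1,566
Ending inventory: 99 @ $3 + 81 @ $1 = $378
Check: goods available $1,944 = COGS $1,566 + ending $378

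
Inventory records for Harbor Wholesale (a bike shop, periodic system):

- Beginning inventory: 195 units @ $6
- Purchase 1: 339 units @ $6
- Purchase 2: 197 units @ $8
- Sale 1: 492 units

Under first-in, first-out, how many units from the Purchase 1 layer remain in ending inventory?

Sale 1 (492) [FIFO — oldest first]: 195 @ $6 + 297 @ $6 = $2,952
Ending inventory: 42 @ $6 + 197 @ $8 = $1,828

42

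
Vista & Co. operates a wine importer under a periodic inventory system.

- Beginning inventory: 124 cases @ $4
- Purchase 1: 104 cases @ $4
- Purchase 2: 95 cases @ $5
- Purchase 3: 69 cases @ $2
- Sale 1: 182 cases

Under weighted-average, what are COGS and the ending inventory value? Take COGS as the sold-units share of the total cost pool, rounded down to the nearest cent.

Sale 1, sell 182: 182/392 × $1,525.00 → $708.03
Ending inventory (cost pool remaining) = $816.97
Check: goods available $1,525.00 = COGS $708.03 + ending $816.97

COGS = $708.03; ending inventory = $816.97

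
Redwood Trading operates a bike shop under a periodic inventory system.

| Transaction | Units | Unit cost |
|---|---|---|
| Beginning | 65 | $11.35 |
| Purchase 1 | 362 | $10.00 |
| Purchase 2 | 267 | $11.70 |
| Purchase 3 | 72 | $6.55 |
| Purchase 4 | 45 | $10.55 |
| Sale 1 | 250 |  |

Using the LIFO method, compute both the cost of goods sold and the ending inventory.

COGS = $2,502.45; ending inventory = $5,925.55

Sale 1 (250) [LIFO — newest first]: 45 @ $10.55 + 72 @ $6.55 + 133 @ $11.70 = $2,502.45
Ending inventory: 65 @ $11.35 + 362 @ $10.00 + 134 @ $11.70 = $5,925.55
Check: goods available $8,428.00 = COGS $2,502.45 + ending $5,925.55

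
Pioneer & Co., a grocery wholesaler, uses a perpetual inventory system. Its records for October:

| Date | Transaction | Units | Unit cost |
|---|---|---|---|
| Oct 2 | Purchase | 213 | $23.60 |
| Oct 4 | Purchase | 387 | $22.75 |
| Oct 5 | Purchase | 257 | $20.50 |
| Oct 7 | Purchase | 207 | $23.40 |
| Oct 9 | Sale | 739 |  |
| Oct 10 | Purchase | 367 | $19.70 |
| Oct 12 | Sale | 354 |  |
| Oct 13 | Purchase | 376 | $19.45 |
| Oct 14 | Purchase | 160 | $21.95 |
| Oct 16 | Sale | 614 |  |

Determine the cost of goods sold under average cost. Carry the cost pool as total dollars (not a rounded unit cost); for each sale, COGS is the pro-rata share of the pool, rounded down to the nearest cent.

COGS = $36,664.94

After Oct 2: 213 on hand, pool $5,026.80 (≈ $23.6000 each)
After Oct 4: 600 on hand, pool $13,831.05 (≈ $23.0518 each)
After Oct 5: 857 on hand, pool $19,099.55 (≈ $22.2865 each)
After Oct 7: 1064 on hand, pool $23,943.35 (≈ $22.5031 each)
Oct 9, sell 739: 739/1064 × $23,943.35 → $16,629.82
After Oct 10: 692 on hand, pool $14,543.43 (≈ $21.0165 each)
Oct 12, sell 354: 354/692 × $14,543.43 → $7,439.84
After Oct 13: 714 on hand, pool $14,416.79 (≈ $20.1916 each)
After Oct 14: 874 on hand, pool $17,928.79 (≈ $20.5135 each)
Oct 16, sell 614: 614/874 × $17,928.79 → $12,595.28
Total COGS = $16,629.82 + $7,439.84 + $12,595.28 = $36,664.94
Ending inventory (cost pool remaining) = $5,333.51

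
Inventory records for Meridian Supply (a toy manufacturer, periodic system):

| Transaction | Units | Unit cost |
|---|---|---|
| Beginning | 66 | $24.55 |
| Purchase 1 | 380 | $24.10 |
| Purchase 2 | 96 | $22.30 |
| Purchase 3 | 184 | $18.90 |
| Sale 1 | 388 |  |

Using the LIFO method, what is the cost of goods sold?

Sale 1 (388) [LIFO — newest first]: 184 @ $18.90 + 96 @ $22.30 + 108 @ $24.10 = $8,221.20
Ending inventory: 66 @ $24.55 + 272 @ $24.10 = $8,175.50

COGS = $8,221.20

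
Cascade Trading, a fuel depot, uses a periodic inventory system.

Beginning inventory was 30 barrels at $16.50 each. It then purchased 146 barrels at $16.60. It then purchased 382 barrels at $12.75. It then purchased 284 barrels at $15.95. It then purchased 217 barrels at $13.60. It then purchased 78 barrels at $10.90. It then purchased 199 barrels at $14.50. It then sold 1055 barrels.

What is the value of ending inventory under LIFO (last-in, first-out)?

Ending inventory = $4,257.35

Sale 1 (1055) [LIFO — newest first]: 199 @ $14.50 + 78 @ $10.90 + 217 @ $13.60 + 284 @ $15.95 + 277 @ $12.75 = $14,748.45
Ending inventory: 30 @ $16.50 + 146 @ $16.60 + 105 @ $12.75 = $4,257.35
Check: goods available $19,005.80 = COGS $14,748.45 + ending $4,257.35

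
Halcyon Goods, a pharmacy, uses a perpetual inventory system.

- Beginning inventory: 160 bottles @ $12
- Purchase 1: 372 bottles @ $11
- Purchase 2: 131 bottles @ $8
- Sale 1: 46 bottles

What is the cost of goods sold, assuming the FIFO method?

Sale 1 (46) [FIFO — oldest first]: 46 @ $12 = $552
Ending inventory: 114 @ $12 + 372 @ $11 + 131 @ $8 = $6,508

COGS = $552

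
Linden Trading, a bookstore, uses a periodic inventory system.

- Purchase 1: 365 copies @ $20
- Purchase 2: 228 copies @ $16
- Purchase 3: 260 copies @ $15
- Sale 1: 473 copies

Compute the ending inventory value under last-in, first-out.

Sale 1 (473) [LIFO — newest first]: 260 @ $15 + 213 @ $16 = $7,308
Ending inventory: 365 @ $20 + 15 @ $16 = $7,540
Check: goods available $14,848 = COGS $7,308 + ending $7,540

Ending inventory = $7,540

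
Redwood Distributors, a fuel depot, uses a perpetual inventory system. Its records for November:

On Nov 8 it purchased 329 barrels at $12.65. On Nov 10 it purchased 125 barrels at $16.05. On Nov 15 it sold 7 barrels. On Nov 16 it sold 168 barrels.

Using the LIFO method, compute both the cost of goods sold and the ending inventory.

COGS = $2,638.75; ending inventory = $3,529.35

Nov 15, 7 sold [LIFO — newest first]: 7 @ $16.05 = $112.35
Nov 16, 168 sold [LIFO — newest first]: 118 @ $16.05 + 50 @ $12.65 = $2,526.40
Total COGS = $112.35 + $2,526.40 = $2,638.75
Ending inventory: 279 @ $12.65 = $3,529.35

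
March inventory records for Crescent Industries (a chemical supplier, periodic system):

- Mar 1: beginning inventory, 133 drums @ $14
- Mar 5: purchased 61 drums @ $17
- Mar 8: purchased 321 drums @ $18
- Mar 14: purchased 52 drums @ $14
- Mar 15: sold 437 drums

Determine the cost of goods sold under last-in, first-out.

COGS = $7,585

Mar 15, 437 sold [LIFO — newest first]: 52 @ $14 + 321 @ $18 + 61 @ $17 + 3 @ $14 = $7,585
Ending inventory: 130 @ $14 = $1,820
Check: goods available $9,405 = COGS $7,585 + ending $1,820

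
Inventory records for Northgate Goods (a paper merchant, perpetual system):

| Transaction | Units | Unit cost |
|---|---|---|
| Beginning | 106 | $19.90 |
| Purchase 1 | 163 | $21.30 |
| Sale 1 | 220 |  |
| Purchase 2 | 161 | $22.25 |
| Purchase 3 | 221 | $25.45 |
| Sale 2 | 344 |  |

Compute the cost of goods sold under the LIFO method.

Sale 1 (220) [LIFO — newest first]: 163 @ $21.30 + 57 @ $19.90 = $4,606.20
Sale 2 (344) [LIFO — newest first]: 221 @ $25.45 + 123 @ $22.25 = $8,361.20
Total COGS = $4,606.20 + $8,361.20 = $12,967.40
Ending inventory: 49 @ $19.90 + 38 @ $22.25 = $1,820.60

COGS = $12,967.40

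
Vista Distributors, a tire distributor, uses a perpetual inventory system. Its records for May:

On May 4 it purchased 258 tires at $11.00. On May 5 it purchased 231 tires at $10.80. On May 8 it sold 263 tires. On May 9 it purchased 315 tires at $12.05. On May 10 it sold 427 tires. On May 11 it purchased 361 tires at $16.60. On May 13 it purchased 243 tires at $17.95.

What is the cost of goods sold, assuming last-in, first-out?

COGS = $7,874.55

May 8, 263 sold [LIFO — newest first]: 231 @ $10.80 + 32 @ $11.00 = $2,846.80
May 10, 427 sold [LIFO — newest first]: 315 @ $12.05 + 112 @ $11.00 = $5,027.75
Total COGS = $2,846.80 + $5,027.75 = $7,874.55
Ending inventory: 114 @ $11.00 + 361 @ $16.60 + 243 @ $17.95 = $11,608.45
Check: goods available $19,483.00 = COGS $7,874.55 + ending $11,608.45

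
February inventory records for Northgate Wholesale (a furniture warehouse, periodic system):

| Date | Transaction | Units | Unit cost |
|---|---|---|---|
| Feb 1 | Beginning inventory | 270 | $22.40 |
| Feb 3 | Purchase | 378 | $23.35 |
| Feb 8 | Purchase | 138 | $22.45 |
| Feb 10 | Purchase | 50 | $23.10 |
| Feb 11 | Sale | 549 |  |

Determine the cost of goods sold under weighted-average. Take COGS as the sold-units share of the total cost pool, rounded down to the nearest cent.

Feb 11, sell 549: 549/836 × $19,127.40 → $12,560.93
Ending inventory (cost pool remaining) = $6,566.47
Check: goods available $19,127.40 = COGS $12,560.93 + ending $6,566.47

COGS = $12,560.93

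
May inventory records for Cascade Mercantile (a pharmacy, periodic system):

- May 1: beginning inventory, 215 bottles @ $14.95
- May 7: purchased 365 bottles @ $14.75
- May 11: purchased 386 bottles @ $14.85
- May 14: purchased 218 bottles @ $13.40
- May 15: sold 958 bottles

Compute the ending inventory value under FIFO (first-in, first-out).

May 15, 958 sold [FIFO — oldest first]: 215 @ $14.95 + 365 @ $14.75 + 378 @ $14.85 = $14,211.30
Ending inventory: 8 @ $14.85 + 218 @ $13.40 = $3,040.00

Ending inventory = $3,040.00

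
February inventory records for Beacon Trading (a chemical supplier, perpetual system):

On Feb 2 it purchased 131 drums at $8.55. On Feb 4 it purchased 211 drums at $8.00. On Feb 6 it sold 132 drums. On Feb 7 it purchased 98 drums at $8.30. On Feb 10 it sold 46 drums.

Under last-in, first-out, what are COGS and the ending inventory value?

COGS = $1,437.80; ending inventory = $2,183.65

Feb 6, 132 sold [LIFO — newest first]: 132 @ $8.00 = $1,056.00
Feb 10, 46 sold [LIFO — newest first]: 46 @ $8.30 = $381.80
Total COGS = $1,056.00 + $381.80 = $1,437.80
Ending inventory: 131 @ $8.55 + 79 @ $8.00 + 52 @ $8.30 = $2,183.65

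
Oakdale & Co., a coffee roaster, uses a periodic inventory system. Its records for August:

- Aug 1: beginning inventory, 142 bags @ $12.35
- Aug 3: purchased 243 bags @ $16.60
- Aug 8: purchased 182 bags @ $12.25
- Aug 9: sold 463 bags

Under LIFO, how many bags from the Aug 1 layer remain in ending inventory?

Aug 9, 463 sold [LIFO — newest first]: 182 @ $12.25 + 243 @ $16.60 + 38 @ $12.35 = $6,732.60
Ending inventory: 104 @ $12.35 = $1,284.40

104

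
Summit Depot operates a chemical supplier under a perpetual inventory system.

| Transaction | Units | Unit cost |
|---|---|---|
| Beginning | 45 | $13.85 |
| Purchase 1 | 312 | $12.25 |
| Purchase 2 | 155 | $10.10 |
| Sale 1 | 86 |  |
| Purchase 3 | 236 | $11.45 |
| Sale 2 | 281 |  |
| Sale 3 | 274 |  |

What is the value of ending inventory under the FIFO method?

Ending inventory = $1,225.15

Sale 1 (86) [FIFO — oldest first]: 45 @ $13.85 + 41 @ $12.25 = $1,125.50
Sale 2 (281) [FIFO — oldest first]: 271 @ $12.25 + 10 @ $10.10 = $3,420.75
Sale 3 (274) [FIFO — oldest first]: 145 @ $10.10 + 129 @ $11.45 = $2,941.55
Total COGS = $1,125.50 + $3,420.75 + $2,941.55 = $7,487.80
Ending inventory: 107 @ $11.45 = $1,225.15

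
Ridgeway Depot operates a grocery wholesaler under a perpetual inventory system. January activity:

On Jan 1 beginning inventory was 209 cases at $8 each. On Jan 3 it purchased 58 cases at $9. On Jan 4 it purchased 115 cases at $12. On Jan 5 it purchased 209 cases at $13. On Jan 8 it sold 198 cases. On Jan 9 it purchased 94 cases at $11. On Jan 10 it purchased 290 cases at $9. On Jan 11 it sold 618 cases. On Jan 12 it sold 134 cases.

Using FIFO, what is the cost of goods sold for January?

COGS = $9,710

Jan 8, 198 sold [FIFO — oldest first]: 198 @ $8 = $1,584
Jan 11, 618 sold [FIFO — oldest first]: 11 @ $8 + 58 @ $9 + 115 @ $12 + 209 @ $13 + 94 @ $11 + 131 @ $9 = $6,920
Jan 12, 134 sold [FIFO — oldest first]: 134 @ $9 = $1,206
Total COGS = $1,584 + $6,920 + $1,206 = $9,710
Ending inventory: 25 @ $9 = $225
Check: goods available $9,935 = COGS $9,710 + ending $225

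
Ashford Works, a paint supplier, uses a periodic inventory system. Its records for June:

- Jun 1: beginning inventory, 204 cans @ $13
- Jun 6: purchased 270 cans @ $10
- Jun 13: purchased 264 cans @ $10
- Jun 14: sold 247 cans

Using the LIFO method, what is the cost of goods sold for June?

COGS = $2,470

Jun 14, 247 sold [LIFO — newest first]: 247 @ $10 = $2,470
Ending inventory: 204 @ $13 + 270 @ $10 + 17 @ $10 = $5,522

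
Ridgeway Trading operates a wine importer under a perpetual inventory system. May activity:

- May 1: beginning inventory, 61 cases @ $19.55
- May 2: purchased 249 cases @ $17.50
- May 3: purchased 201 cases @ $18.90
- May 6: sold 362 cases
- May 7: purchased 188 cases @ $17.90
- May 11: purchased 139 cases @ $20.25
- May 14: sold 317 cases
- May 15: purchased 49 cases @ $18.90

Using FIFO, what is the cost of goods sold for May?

May 6, 362 sold [FIFO — oldest first]: 61 @ $19.55 + 249 @ $17.50 + 52 @ $18.90 = $6,532.85
May 14, 317 sold [FIFO — oldest first]: 149 @ $18.90 + 168 @ $17.90 = $5,823.30
Total COGS = $6,532.85 + $5,823.30 = $12,356.15
Ending inventory: 20 @ $17.90 + 139 @ $20.25 + 49 @ $18.90 = $4,098.85
Check: goods available $16,455.00 = COGS $12,356.15 + ending $4,098.85

COGS = $12,356.15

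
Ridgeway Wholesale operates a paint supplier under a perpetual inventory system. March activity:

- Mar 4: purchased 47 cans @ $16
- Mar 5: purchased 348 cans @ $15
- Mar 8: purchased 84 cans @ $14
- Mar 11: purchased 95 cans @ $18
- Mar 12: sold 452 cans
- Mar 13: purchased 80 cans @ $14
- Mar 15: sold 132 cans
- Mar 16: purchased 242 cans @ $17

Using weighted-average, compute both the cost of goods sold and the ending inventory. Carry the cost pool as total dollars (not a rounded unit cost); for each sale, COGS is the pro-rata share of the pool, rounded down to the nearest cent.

After Mar 4: 47 on hand, pool $752.00 (≈ $16.0000 each)
After Mar 5: 395 on hand, pool $5,972.00 (≈ $15.1190 each)
After Mar 8: 479 on hand, pool $7,148.00 (≈ $14.9228 each)
After Mar 11: 574 on hand, pool $8,858.00 (≈ $15.4321 each)
Mar 12, sell 452: 452/574 × $8,858.00 → $6,975.28
After Mar 13: 202 on hand, pool $3,002.72 (≈ $14.8650 each)
Mar 15, sell 132: 132/202 × $3,002.72 → $1,962.17
After Mar 16: 312 on hand, pool $5,154.55 (≈ $16.5210 each)
Total COGS = $6,975.28 + $1,962.17 = $8,937.45
Ending inventory (cost pool remaining) = $5,154.55
Check: goods available $14,092.00 = COGS $8,937.45 + ending $5,154.55

COGS = $8,937.45; ending inventory = $5,154.55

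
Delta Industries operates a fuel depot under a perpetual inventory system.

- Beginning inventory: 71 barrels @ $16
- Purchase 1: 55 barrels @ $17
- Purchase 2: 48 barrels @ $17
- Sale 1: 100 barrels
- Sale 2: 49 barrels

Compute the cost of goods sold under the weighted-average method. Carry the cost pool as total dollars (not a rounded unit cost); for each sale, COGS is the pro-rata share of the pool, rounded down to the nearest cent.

COGS = $2,472.19

After Beginning: 71 on hand, pool $1,136.00 (≈ $16.0000 each)
After Purchase 1: 126 on hand, pool $2,071.00 (≈ $16.4365 each)
After Purchase 2: 174 on hand, pool $2,887.00 (≈ $16.5920 each)
Sale 1, sell 100: 100/174 × $2,887.00 → $1,659.19
Sale 2, sell 49: 49/74 × $1,227.81 → $813.00
Total COGS = $1,659.19 + $813.00 = $2,472.19
Ending inventory (cost pool remaining) = $414.81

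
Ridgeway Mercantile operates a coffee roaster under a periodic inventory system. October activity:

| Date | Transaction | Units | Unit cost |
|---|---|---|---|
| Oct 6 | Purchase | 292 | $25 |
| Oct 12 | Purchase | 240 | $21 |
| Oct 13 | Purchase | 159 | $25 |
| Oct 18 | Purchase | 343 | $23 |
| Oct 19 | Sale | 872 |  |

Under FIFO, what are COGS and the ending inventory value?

Oct 19, 872 sold [FIFO — oldest first]: 292 @ $25 + 240 @ $21 + 159 @ $25 + 181 @ $23 = $20,478
Ending inventory: 162 @ $23 = $3,726

COGS = $20,478; ending inventory = $3,726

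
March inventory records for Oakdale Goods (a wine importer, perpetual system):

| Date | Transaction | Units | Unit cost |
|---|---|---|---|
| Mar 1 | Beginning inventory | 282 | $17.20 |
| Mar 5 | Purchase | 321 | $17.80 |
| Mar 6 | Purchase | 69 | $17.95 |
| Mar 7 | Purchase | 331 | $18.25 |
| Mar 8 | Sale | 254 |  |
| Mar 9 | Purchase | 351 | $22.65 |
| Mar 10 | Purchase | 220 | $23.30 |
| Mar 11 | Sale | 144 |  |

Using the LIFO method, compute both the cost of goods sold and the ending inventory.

Mar 8, 254 sold [LIFO — newest first]: 254 @ $18.25 = $4,635.50
Mar 11, 144 sold [LIFO — newest first]: 144 @ $23.30 = $3,355.20
Total COGS = $4,635.50 + $3,355.20 = $7,990.70
Ending inventory: 282 @ $17.20 + 321 @ $17.80 + 69 @ $17.95 + 77 @ $18.25 + 351 @ $22.65 + 76 @ $23.30 = $22,928.95

COGS = $7,990.70; ending inventory = $22,928.95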